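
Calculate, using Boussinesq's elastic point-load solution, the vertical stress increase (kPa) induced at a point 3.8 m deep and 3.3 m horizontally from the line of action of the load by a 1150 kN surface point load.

Δσ_z ≈ 9.33 kPa

Boussinesq vertical stress below a point load on an elastic half-space:
Δσ_z = 3P/(2πz²) · [1 + (r/z)²]^(−5/2)
r/z = 3.3/3.8 = 0.86842; [1+(r/z)²]^(−5/2) = 0.24537.
Δσ_z = 3×1150/(2π×3.8²) × 0.24537 = 38.025 × 0.24537 = 9.33 kPa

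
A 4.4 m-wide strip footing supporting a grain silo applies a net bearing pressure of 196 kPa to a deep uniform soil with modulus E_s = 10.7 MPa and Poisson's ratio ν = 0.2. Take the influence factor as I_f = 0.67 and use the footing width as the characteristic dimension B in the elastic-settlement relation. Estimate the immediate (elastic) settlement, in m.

S_e ≈ 0.0518 m

Immediate (elastic) settlement: S_e = q·B·(1−ν²)/E_s · I_f.
E_s = 10.7 MPa = 10700 kPa.
S_e = 196 × 4.4 × (1 − 0.2²) / 10700 × 0.67
    = 196 × 4.4 × 0.96 / 10700 × 0.67
    = 0.05184 m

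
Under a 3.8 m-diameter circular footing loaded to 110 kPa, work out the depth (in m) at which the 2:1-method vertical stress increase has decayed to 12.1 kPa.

z ≈ 7.66 m

2:1 spreading — at depth z the loaded area has grown by z in each plan dimension:
qD²/(D+z)² = Δσ_z ⇒ z = D(√(q/Δσ_z) − 1) = 3.8×(√(110/12.1) − 1) = 7.657 m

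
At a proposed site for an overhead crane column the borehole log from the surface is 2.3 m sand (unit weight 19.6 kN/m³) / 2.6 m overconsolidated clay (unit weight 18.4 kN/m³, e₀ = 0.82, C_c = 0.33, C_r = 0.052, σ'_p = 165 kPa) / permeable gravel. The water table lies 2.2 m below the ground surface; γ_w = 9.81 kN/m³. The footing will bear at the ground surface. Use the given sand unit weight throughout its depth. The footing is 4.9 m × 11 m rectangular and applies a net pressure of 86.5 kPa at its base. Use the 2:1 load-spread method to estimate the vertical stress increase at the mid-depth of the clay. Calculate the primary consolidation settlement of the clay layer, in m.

Mid-depth of clay below the ground surface: z = 2.3 + 2.6/2 = 3.6 m.
Total vertical stress at mid-clay: σ_v = 19.6×2.3 + 18.4×1.3 = 69 kPa.
Pore pressure: u = 9.81×(3.6 − 2.2) = 13.734 kPa.
Initial effective stress: σ'_0 = σ_v − u = 69 − 13.734 = 55.266 kPa.
Stress increase at mid-clay by the 2:1 spreading method:
Δσ = qBL/((B+z)(L+z)) = 86.5×4.9×11/((4.9+3.6)(11+3.6)) = 37.569 kPa
Final effective stress: σ'_f = 55.266 + 37.569 = 92.835 kPa.
σ'_f = 92.835 ≤ σ'_p = 165 kPa, so the clay remains overconsolidated and only the recompression index applies:
S_c = C_r·H/(1+e₀)·log₁₀(σ'_f/σ'_0) = 0.052×2.6/1.82×log₁₀(92.835/55.266)
    = 0.074287 × 0.22525 = 0.01673 m

S_c ≈ 0.0167 m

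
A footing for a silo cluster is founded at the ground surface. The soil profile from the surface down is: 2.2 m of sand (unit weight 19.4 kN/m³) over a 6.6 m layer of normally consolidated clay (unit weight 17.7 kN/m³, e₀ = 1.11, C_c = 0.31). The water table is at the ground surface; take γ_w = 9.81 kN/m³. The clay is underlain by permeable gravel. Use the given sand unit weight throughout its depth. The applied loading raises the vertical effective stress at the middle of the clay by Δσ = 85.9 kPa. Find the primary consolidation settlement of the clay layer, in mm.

Mid-depth of clay below the ground surface: z = 2.2 + 6.6/2 = 5.5 m.
Total vertical stress at mid-clay: σ_v = 19.4×2.2 + 17.7×3.3 = 101.09 kPa.
Pore pressure: u = 9.81×(5.5 − 0) = 53.955 kPa.
Initial effective stress: σ'_0 = σ_v − u = 101.09 − 53.955 = 47.135 kPa.
Final effective stress: σ'_f = σ'_0 + Δσ = 47.135 + 85.9 = 133.03 kPa.
Normally consolidated clay, so the full stress increment lies on the virgin compression line:
S_c = C_c·H/(1+e₀)·log₁₀(σ'_f/σ'_0) = 0.31×6.6/(1+1.11)×log₁₀(133.03/47.135)
    = 0.96967 × 0.45061 = 0.4369 m

S_c ≈ 437 mm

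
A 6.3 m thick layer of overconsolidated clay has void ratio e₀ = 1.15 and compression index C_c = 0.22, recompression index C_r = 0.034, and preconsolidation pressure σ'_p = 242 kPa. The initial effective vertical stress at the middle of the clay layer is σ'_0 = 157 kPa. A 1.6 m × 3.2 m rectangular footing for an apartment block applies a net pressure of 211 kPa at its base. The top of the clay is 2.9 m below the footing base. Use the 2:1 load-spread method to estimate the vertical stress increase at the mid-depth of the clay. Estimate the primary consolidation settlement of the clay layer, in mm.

Mid-depth of clay below the footing base: z = 2.9 + 6.3/2 = 6.05 m.
Stress increase at mid-clay by the 2:1 spreading method:
Δσ = qBL/((B+z)(L+z)) = 211×1.6×3.2/((1.6+6.05)(3.2+6.05)) = 15.267 kPa
Final effective stress: σ'_f = 157 + 15.267 = 172.27 kPa.
σ'_f = 172.27 ≤ σ'_p = 242 kPa, so the clay remains overconsolidated and only the recompression index applies:
S_c = C_r·H/(1+e₀)·log₁₀(σ'_f/σ'_0) = 0.034×6.3/2.15×log₁₀(172.27/157)
    = 0.099627 × 0.04031 = 0.004016 m

S_c ≈ 4.02 mm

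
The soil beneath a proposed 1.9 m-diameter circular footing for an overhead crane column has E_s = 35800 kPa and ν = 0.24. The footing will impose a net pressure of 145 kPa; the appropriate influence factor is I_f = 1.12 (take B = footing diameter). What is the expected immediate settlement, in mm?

Immediate (elastic) settlement: S_e = q·B·(1−ν²)/E_s · I_f.
S_e = 145 × 1.9 × (1 − 0.24²) / 35800 × 1.12
    = 145 × 1.9 × 0.9424 / 35800 × 1.12
    = 0.008123 m = 8.123 mm

S_e ≈ 8.12 mm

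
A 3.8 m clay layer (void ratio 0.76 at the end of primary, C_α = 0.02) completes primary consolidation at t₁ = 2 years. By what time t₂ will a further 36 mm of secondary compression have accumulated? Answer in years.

S_s = C_α·H/(1+e_p)·log₁₀(t₂/t₁) ⇒ log₁₀(t₂/t₁) = S_s·(1+e_p)/(C_α·H).
log₁₀(t₂/t₁) = 0.036 × (1+0.76) / (0.02×3.8) = 0.8337
t₂ = t₁ × 10^0.8337 = 2 × 6.818 = 13.64 years

t₂ ≈ 13.6 years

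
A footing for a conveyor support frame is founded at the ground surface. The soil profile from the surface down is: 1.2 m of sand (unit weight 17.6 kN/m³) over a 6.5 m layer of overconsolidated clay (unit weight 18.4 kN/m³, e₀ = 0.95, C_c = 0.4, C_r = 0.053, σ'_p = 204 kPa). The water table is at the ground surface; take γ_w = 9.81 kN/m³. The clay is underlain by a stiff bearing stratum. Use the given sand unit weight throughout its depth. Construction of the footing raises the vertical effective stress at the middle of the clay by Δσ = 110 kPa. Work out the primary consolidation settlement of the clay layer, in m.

S_c ≈ 0.105 m

Mid-depth of clay below the ground surface: z = 1.2 + 6.5/2 = 4.45 m.
Total vertical stress at mid-clay: σ_v = 17.6×1.2 + 18.4×3.25 = 80.92 kPa.
Pore pressure: u = 9.81×(4.45 − 0) = 43.655 kPa.
Initial effective stress: σ'_0 = σ_v − u = 80.92 − 43.655 = 37.265 kPa.
Final effective stress: σ'_f = 37.265 + 110 = 147.26 kPa.
σ'_f = 147.26 ≤ σ'_p = 204 kPa, so the clay remains overconsolidated and only the recompression index applies:
S_c = C_r·H/(1+e₀)·log₁₀(σ'_f/σ'_0) = 0.053×6.5/1.95×log₁₀(147.26/37.265)
    = 0.17666 × 0.59678 = 0.1054 m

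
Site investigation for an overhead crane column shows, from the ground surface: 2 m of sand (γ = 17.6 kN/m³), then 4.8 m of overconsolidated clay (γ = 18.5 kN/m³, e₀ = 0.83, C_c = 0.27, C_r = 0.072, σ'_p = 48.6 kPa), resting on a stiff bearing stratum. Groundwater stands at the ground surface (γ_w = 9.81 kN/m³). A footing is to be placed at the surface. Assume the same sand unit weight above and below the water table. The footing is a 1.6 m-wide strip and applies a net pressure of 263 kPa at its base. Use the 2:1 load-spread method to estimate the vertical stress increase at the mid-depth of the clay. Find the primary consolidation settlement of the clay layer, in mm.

S_c ≈ 265 mm

Mid-depth of clay below the ground surface: z = 2 + 4.8/2 = 4.4 m.
Total vertical stress at mid-clay: σ_v = 17.6×2 + 18.5×2.4 = 79.6 kPa.
Pore pressure: u = 9.81×(4.4 − 0) = 43.164 kPa.
Initial effective stress: σ'_0 = σ_v − u = 79.6 − 43.164 = 36.436 kPa.
Stress increase at mid-clay by the 2:1 spreading method:
Δσ = qB/(B+z) = 263×1.6/(1.6+4.4) = 70.133 kPa
Final effective stress: σ'_f = 36.436 + 70.133 = 106.57 kPa.
σ'_f = 106.57 > σ'_p = 48.6 kPa, so the stress path crosses the preconsolidation pressure — recompression up to σ'_p, then virgin compression beyond:
S_c = H/(1+e₀)·[C_r·log₁₀(σ'_p/σ'_0) + C_c·log₁₀(σ'_f/σ'_p)]
    = 4.8/1.83 × [0.072×log₁₀(48.6/36.436) + 0.27×log₁₀(106.57/48.6)]
    = 2.623 × [0.0090076 + 0.09207] = 0.2651 m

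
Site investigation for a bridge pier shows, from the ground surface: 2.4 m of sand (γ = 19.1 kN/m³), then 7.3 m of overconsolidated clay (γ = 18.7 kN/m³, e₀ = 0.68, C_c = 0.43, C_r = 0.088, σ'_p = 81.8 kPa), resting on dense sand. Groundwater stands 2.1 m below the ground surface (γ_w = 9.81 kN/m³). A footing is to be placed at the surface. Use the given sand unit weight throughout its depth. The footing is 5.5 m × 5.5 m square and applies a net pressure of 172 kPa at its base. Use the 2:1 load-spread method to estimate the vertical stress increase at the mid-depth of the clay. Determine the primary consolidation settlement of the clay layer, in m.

S_c ≈ 0.285 m

Mid-depth of clay below the ground surface: z = 2.4 + 7.3/2 = 6.05 m.
Total vertical stress at mid-clay: σ_v = 19.1×2.4 + 18.7×3.65 = 114.09 kPa.
Pore pressure: u = 9.81×(6.05 − 2.1) = 38.75 kPa.
Initial effective stress: σ'_0 = σ_v − u = 114.09 − 38.75 = 75.34 kPa.
Stress increase at mid-clay by the 2:1 spreading method:
Δσ = qBL/((B+z)(L+z)) = 172×5.5×5.5/((5.5+6.05)(5.5+6.05)) = 39.002 kPa
Final effective stress: σ'_f = 75.34 + 39.002 = 114.34 kPa.
σ'_f = 114.34 > σ'_p = 81.8 kPa, so the stress path crosses the preconsolidation pressure — recompression up to σ'_p, then virgin compression beyond:
S_c = H/(1+e₀)·[C_r·log₁₀(σ'_p/σ'_0) + C_c·log₁₀(σ'_f/σ'_p)]
    = 7.3/1.68 × [0.088×log₁₀(81.8/75.34) + 0.43×log₁₀(114.34/81.8)]
    = 4.3452 × [0.003144 + 0.062541] = 0.2854 m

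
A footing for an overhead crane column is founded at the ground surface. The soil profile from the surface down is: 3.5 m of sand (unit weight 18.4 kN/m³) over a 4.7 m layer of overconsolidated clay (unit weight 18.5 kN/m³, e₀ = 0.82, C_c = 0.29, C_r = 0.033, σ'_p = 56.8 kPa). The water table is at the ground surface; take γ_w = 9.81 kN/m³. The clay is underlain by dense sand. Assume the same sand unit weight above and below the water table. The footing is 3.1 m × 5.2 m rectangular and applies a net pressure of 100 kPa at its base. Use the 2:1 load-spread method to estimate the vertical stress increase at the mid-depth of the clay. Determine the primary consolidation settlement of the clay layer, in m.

Mid-depth of clay below the ground surface: z = 3.5 + 4.7/2 = 5.85 m.
Total vertical stress at mid-clay: σ_v = 18.4×3.5 + 18.5×2.35 = 107.88 kPa.
Pore pressure: u = 9.81×(5.85 − 0) = 57.389 kPa.
Initial effective stress: σ'_0 = σ_v − u = 107.88 − 57.389 = 50.491 kPa.
Stress increase at mid-clay by the 2:1 spreading method:
Δσ = qBL/((B+z)(L+z)) = 100×3.1×5.2/((3.1+5.85)(5.2+5.85)) = 16.3 kPa
Final effective stress: σ'_f = 50.491 + 16.3 = 66.791 kPa.
σ'_f = 66.791 > σ'_p = 56.8 kPa, so the stress path crosses the preconsolidation pressure — recompression up to σ'_p, then virgin compression beyond:
S_c = H/(1+e₀)·[C_r·log₁₀(σ'_p/σ'_0) + C_c·log₁₀(σ'_f/σ'_p)]
    = 4.7/1.82 × [0.033×log₁₀(56.8/50.491) + 0.29×log₁₀(66.791/56.8)]
    = 2.5824 × [0.0016874 + 0.020407] = 0.05706 m

S_c ≈ 0.0571 m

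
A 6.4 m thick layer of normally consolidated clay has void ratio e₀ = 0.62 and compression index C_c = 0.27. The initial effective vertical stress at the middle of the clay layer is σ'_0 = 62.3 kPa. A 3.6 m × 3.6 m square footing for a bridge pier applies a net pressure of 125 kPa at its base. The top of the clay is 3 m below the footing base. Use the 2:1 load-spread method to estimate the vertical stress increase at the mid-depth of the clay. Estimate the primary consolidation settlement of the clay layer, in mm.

S_c ≈ 111 mm

Mid-depth of clay below the footing base: z = 3 + 6.4/2 = 6.2 m.
Stress increase at mid-clay by the 2:1 spreading method:
Δσ = qBL/((B+z)(L+z)) = 125×3.6×3.6/((3.6+6.2)(3.6+6.2)) = 16.868 kPa
Final effective stress: σ'_f = σ'_0 + Δσ = 62.3 + 16.868 = 79.168 kPa.
Normally consolidated clay, so the full stress increment lies on the virgin compression line:
S_c = C_c·H/(1+e₀)·log₁₀(σ'_f/σ'_0) = 0.27×6.4/(1+0.62)×log₁₀(79.168/62.3)
    = 1.0667 × 0.10406 = 0.111 m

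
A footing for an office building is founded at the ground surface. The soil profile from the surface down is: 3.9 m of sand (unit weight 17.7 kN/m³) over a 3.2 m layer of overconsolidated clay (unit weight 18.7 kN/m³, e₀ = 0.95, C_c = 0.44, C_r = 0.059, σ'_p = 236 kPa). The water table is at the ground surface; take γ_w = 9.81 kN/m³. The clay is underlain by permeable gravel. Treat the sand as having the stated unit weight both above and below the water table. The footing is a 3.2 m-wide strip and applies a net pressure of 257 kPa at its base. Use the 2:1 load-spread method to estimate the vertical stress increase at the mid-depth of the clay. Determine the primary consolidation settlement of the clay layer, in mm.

Mid-depth of clay below the ground surface: z = 3.9 + 3.2/2 = 5.5 m.
Total vertical stress at mid-clay: σ_v = 17.7×3.9 + 18.7×1.6 = 98.95 kPa.
Pore pressure: u = 9.81×(5.5 − 0) = 53.955 kPa.
Initial effective stress: σ'_0 = σ_v − u = 98.95 − 53.955 = 44.995 kPa.
Stress increase at mid-clay by the 2:1 spreading method:
Δσ = qB/(B+z) = 257×3.2/(3.2+5.5) = 94.529 kPa
Final effective stress: σ'_f = 44.995 + 94.529 = 139.52 kPa.
σ'_f = 139.52 ≤ σ'_p = 236 kPa, so the clay remains overconsolidated and only the recompression index applies:
S_c = C_r·H/(1+e₀)·log₁₀(σ'_f/σ'_0) = 0.059×3.2/1.95×log₁₀(139.52/44.995)
    = 0.096819 × 0.49147 = 0.04758 m

S_c ≈ 47.6 mm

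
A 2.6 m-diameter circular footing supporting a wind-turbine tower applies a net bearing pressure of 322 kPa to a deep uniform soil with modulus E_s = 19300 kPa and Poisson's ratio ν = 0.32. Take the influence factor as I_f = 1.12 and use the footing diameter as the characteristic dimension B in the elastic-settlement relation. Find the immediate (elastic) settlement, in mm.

Immediate (elastic) settlement: S_e = q·B·(1−ν²)/E_s · I_f.
S_e = 322 × 2.6 × (1 − 0.32²) / 19300 × 1.12
    = 322 × 2.6 × 0.8976 / 19300 × 1.12
    = 0.04361 m = 43.61 mm

S_e ≈ 43.6 mm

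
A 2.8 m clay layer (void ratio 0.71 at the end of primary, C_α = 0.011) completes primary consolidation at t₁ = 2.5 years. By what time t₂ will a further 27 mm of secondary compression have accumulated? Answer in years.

t₂ ≈ 78.9 years

S_s = C_α·H/(1+e_p)·log₁₀(t₂/t₁) ⇒ log₁₀(t₂/t₁) = S_s·(1+e_p)/(C_α·H).
log₁₀(t₂/t₁) = 0.027 × (1+0.71) / (0.011×2.8) = 1.499
t₂ = t₁ × 10^1.499 = 2.5 × 31.55 = 78.88 years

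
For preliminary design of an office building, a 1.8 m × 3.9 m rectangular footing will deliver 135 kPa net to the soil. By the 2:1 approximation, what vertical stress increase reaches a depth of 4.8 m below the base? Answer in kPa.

Δσ_z ≈ 16.5 kPa

By the 2:1 method the load spreads at 1 horizontal : 2 vertical, so at depth z the loaded area has grown by z in each plan dimension:
Δσ = qBL/((B+z)(L+z)) = 135×1.8×3.9/((1.8+4.8)(3.9+4.8)) = 16.505 kPa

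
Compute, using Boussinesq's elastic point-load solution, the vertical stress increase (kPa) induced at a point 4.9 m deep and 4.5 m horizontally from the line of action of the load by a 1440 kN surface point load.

Δσ_z ≈ 6.21 kPa

Boussinesq vertical stress below a point load on an elastic half-space:
Δσ_z = 3P/(2πz²) · [1 + (r/z)²]^(−5/2)
r/z = 4.5/4.9 = 0.91837; [1+(r/z)²]^(−5/2) = 0.21675.
Δσ_z = 3×1440/(2π×4.9²) × 0.21675 = 28.636 × 0.21675 = 6.207 kPa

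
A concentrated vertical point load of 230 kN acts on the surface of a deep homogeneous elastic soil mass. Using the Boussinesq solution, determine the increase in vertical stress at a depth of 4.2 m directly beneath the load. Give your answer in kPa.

Δσ_z ≈ 6.23 kPa

Boussinesq vertical stress below a point load on an elastic half-space:
Δσ_z = 3P/(2πz²) · [1 + (r/z)²]^(−5/2)
r/z = 0/4.2 = 0; [1+(r/z)²]^(−5/2) = 1.
Δσ_z = 3×230/(2π×4.2²) × 1 = 6.2254 × 1 = 6.225 kPa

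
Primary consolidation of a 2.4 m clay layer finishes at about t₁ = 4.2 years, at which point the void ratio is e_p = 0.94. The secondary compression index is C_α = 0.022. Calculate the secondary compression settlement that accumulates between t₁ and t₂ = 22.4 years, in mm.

Secondary compression: S_s = C_α·H/(1+e_p)·log₁₀(t₂/t₁)
S_s = 0.022×2.4/(1+0.94)×log₁₀(22.4/4.2)
    = 0.02722 × 0.727 = 0.01979 m

S_s ≈ 19.8 mm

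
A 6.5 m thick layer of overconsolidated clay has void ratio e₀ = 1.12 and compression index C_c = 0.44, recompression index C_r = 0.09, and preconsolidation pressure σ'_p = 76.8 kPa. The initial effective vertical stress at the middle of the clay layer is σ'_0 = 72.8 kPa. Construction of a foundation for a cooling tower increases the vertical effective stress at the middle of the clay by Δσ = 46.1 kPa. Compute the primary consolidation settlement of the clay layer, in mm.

Final effective stress: σ'_f = 72.8 + 46.1 = 118.9 kPa.
σ'_f = 118.9 > σ'_p = 76.8 kPa, so the stress path crosses the preconsolidation pressure — recompression up to σ'_p, then virgin compression beyond:
S_c = H/(1+e₀)·[C_r·log₁₀(σ'_p/σ'_0) + C_c·log₁₀(σ'_f/σ'_p)]
    = 6.5/2.12 × [0.09×log₁₀(76.8/72.8) + 0.44×log₁₀(118.9/76.8)]
    = 3.066 × [0.0020907 + 0.083521] = 0.2625 m

S_c ≈ 262 mm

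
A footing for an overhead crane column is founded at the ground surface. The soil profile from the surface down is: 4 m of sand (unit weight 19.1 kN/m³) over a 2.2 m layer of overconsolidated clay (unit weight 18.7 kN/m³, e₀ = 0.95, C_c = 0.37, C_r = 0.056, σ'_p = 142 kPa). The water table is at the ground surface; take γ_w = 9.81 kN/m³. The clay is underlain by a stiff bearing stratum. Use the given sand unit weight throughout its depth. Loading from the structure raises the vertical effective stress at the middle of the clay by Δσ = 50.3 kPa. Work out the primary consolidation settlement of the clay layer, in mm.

Mid-depth of clay below the ground surface: z = 4 + 2.2/2 = 5.1 m.
Total vertical stress at mid-clay: σ_v = 19.1×4 + 18.7×1.1 = 96.97 kPa.
Pore pressure: u = 9.81×(5.1 − 0) = 50.031 kPa.
Initial effective stress: σ'_0 = σ_v − u = 96.97 − 50.031 = 46.939 kPa.
Final effective stress: σ'_f = 46.939 + 50.3 = 97.239 kPa.
σ'_f = 97.239 ≤ σ'_p = 142 kPa, so the clay remains overconsolidated and only the recompression index applies:
S_c = C_r·H/(1+e₀)·log₁₀(σ'_f/σ'_0) = 0.056×2.2/1.95×log₁₀(97.239/46.939)
    = 0.063179 × 0.31631 = 0.01998 m

S_c ≈ 20 mm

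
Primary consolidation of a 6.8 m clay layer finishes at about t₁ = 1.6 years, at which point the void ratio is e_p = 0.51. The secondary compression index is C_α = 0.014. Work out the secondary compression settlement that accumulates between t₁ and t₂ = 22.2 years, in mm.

S_s ≈ 72 mm

Secondary compression: S_s = C_α·H/(1+e_p)·log₁₀(t₂/t₁)
S_s = 0.014×6.8/(1+0.51)×log₁₀(22.2/1.6)
    = 0.06305 × 1.142 = 0.07201 m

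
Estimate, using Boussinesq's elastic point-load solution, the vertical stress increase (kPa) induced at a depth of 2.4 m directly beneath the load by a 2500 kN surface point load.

Boussinesq vertical stress below a point load on an elastic half-space:
Δσ_z = 3P/(2πz²) · [1 + (r/z)²]^(−5/2)
r/z = 0/2.4 = 0; [1+(r/z)²]^(−5/2) = 1.
Δσ_z = 3×2500/(2π×2.4²) × 1 = 207.23 × 1 = 207.2 kPa

Δσ_z ≈ 207 kPa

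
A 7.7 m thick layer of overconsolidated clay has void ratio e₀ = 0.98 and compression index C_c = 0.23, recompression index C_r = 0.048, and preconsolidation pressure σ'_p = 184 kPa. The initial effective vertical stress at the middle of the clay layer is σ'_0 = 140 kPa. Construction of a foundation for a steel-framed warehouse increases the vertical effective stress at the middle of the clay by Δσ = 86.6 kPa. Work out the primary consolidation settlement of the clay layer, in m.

Final effective stress: σ'_f = 140 + 86.6 = 226.6 kPa.
σ'_f = 226.6 > σ'_p = 184 kPa, so the stress path crosses the preconsolidation pressure — recompression up to σ'_p, then virgin compression beyond:
S_c = H/(1+e₀)·[C_r·log₁₀(σ'_p/σ'_0) + C_c·log₁₀(σ'_f/σ'_p)]
    = 7.7/1.98 × [0.048×log₁₀(184/140) + 0.23×log₁₀(226.6/184)]
    = 3.8889 × [0.0056971 + 0.020802] = 0.1031 m

S_c ≈ 0.103 m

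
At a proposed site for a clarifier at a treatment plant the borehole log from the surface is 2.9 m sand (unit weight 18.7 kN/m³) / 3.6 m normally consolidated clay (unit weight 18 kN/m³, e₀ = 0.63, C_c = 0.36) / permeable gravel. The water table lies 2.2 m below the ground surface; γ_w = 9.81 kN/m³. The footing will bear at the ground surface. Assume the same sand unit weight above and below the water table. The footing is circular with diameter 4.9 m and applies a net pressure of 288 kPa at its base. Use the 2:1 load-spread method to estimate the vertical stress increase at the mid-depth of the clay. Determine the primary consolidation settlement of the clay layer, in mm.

Mid-depth of clay below the ground surface: z = 2.9 + 3.6/2 = 4.7 m.
Total vertical stress at mid-clay: σ_v = 18.7×2.9 + 18×1.8 = 86.63 kPa.
Pore pressure: u = 9.81×(4.7 − 2.2) = 24.525 kPa.
Initial effective stress: σ'_0 = σ_v − u = 86.63 − 24.525 = 62.105 kPa.
Stress increase at mid-clay by the 2:1 spreading method:
Δσ ≈ qD²/(D+z)² = 288×4.9²/(4.9+4.7)² = 75.031 kPa
Final effective stress: σ'_f = σ'_0 + Δσ = 62.105 + 75.031 = 137.14 kPa.
Normally consolidated clay, so the full stress increment lies on the virgin compression line:
S_c = C_c·H/(1+e₀)·log₁₀(σ'_f/σ'_0) = 0.36×3.6/(1+0.63)×log₁₀(137.14/62.105)
    = 0.79509 × 0.34404 = 0.2735 m

S_c ≈ 274 mm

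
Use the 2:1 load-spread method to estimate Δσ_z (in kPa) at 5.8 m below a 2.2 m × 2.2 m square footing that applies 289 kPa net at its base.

By the 2:1 method the load spreads at 1 horizontal : 2 vertical, so at depth z the loaded area has grown by z in each plan dimension:
Δσ = qBL/((B+z)(L+z)) = 289×2.2×2.2/((2.2+5.8)(2.2+5.8)) = 21.856 kPa

Δσ_z ≈ 21.9 kPa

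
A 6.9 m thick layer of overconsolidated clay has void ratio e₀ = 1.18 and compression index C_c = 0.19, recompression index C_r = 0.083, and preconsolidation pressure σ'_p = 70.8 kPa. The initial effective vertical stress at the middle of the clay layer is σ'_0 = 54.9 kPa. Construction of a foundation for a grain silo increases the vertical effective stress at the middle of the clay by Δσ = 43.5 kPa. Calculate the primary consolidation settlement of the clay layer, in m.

S_c ≈ 0.115 m

Final effective stress: σ'_f = 54.9 + 43.5 = 98.4 kPa.
σ'_f = 98.4 > σ'_p = 70.8 kPa, so the stress path crosses the preconsolidation pressure — recompression up to σ'_p, then virgin compression beyond:
S_c = H/(1+e₀)·[C_r·log₁₀(σ'_p/σ'_0) + C_c·log₁₀(σ'_f/σ'_p)]
    = 6.9/2.18 × [0.083×log₁₀(70.8/54.9) + 0.19×log₁₀(98.4/70.8)]
    = 3.1651 × [0.0091683 + 0.027163] = 0.115 m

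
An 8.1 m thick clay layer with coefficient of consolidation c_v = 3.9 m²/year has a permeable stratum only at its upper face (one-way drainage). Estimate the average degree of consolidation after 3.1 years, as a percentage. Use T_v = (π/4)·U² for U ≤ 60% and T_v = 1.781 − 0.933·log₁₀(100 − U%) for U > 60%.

Drainage path length: H_d = H = 8.1 m (single drainage).
T_v = c_v·t/H_d² = 3.9×3.1/8.1² = 0.18427.
T_v = 0.18427 corresponds to the U ≤ 60% branch:
U = √(4T_v/π) = 0.4844

U ≈ 48.4 %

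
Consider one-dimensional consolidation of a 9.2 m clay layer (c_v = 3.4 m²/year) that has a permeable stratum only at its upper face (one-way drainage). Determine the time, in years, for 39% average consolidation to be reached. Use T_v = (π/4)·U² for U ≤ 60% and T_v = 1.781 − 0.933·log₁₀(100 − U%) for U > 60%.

Drainage path length: H_d = H = 9.2 m (single drainage).
U ≤ 60%: T_v = (π/4)·U² = (π/4)×0.39² = 0.11946.
t = T_v·H_d²/c_v = 0.11946×9.2²/3.4 = 2.974 years.

t ≈ 2.97 years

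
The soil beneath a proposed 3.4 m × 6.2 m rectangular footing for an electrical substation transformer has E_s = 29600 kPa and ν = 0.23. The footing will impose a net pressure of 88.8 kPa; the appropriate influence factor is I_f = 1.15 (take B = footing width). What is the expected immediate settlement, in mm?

S_e ≈ 11.1 mm

Immediate (elastic) settlement: S_e = q·B·(1−ν²)/E_s · I_f.
S_e = 88.8 × 3.4 × (1 − 0.23²) / 29600 × 1.15
    = 88.8 × 3.4 × 0.9471 / 29600 × 1.15
    = 0.01111 m = 11.11 mm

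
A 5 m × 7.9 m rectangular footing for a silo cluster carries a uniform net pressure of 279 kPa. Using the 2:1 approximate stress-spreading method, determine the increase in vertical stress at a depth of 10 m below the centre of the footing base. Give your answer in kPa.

Δσ_z ≈ 41 kPa

By the 2:1 method the load spreads at 1 horizontal : 2 vertical, so at depth z the loaded area has grown by z in each plan dimension:
Δσ = qBL/((B+z)(L+z)) = 279×5×7.9/((5+10)(7.9+10)) = 41.045 kPa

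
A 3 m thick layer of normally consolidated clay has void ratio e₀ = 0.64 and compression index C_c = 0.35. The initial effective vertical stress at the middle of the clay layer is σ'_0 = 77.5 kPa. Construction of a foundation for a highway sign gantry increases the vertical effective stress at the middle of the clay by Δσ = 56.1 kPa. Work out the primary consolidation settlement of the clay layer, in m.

S_c ≈ 0.151 m

Final effective stress: σ'_f = σ'_0 + Δσ = 77.5 + 56.1 = 133.6 kPa.
Normally consolidated clay, so the full stress increment lies on the virgin compression line:
S_c = C_c·H/(1+e₀)·log₁₀(σ'_f/σ'_0) = 0.35×3/(1+0.64)×log₁₀(133.6/77.5)
    = 0.64024 × 0.2365 = 0.1514 m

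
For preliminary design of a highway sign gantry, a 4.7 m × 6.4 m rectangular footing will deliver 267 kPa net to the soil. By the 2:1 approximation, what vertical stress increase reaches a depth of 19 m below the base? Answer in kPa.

By the 2:1 method the load spreads at 1 horizontal : 2 vertical, so at depth z the loaded area has grown by z in each plan dimension:
Δσ = qBL/((B+z)(L+z)) = 267×4.7×6.4/((4.7+19)(6.4+19)) = 13.342 kPa

Δσ_z ≈ 13.3 kPa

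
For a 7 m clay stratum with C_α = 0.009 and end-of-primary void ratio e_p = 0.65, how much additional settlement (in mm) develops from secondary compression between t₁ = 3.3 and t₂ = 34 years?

Secondary compression: S_s = C_α·H/(1+e_p)·log₁₀(t₂/t₁)
S_s = 0.009×7/(1+0.65)×log₁₀(34/3.3)
    = 0.03818 × 1.013 = 0.03868 m

S_s ≈ 38.7 mm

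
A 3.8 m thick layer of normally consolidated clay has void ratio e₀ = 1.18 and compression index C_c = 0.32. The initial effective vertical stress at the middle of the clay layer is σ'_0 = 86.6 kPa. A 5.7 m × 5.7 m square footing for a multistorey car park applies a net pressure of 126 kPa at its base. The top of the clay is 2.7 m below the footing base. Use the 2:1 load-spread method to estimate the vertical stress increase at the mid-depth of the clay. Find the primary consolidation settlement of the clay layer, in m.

S_c ≈ 0.0893 m

Mid-depth of clay below the footing base: z = 2.7 + 3.8/2 = 4.6 m.
Stress increase at mid-clay by the 2:1 spreading method:
Δσ = qBL/((B+z)(L+z)) = 126×5.7×5.7/((5.7+4.6)(5.7+4.6)) = 38.587 kPa
Final effective stress: σ'_f = σ'_0 + Δσ = 86.6 + 38.587 = 125.19 kPa.
Normally consolidated clay, so the full stress increment lies on the virgin compression line:
S_c = C_c·H/(1+e₀)·log₁₀(σ'_f/σ'_0) = 0.32×3.8/(1+1.18)×log₁₀(125.19/86.6)
    = 0.5578 × 0.16005 = 0.08928 m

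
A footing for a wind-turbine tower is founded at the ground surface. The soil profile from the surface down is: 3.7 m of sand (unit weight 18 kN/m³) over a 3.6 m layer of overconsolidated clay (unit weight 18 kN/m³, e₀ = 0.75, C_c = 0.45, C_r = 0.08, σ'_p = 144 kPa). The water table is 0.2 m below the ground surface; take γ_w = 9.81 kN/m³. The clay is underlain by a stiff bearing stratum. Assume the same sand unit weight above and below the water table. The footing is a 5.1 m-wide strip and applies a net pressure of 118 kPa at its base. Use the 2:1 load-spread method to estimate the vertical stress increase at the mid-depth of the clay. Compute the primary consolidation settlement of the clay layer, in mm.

S_c ≈ 56.6 mm

Mid-depth of clay below the ground surface: z = 3.7 + 3.6/2 = 5.5 m.
Total vertical stress at mid-clay: σ_v = 18×3.7 + 18×1.8 = 99 kPa.
Pore pressure: u = 9.81×(5.5 − 0.2) = 51.993 kPa.
Initial effective stress: σ'_0 = σ_v − u = 99 − 51.993 = 47.007 kPa.
Stress increase at mid-clay by the 2:1 spreading method:
Δσ = qB/(B+z) = 118×5.1/(5.1+5.5) = 56.774 kPa
Final effective stress: σ'_f = 47.007 + 56.774 = 103.78 kPa.
σ'_f = 103.78 ≤ σ'_p = 144 kPa, so the clay remains overconsolidated and only the recompression index applies:
S_c = C_r·H/(1+e₀)·log₁₀(σ'_f/σ'_0) = 0.08×3.6/1.75×log₁₀(103.78/47.007)
    = 0.16457 × 0.34395 = 0.0566 m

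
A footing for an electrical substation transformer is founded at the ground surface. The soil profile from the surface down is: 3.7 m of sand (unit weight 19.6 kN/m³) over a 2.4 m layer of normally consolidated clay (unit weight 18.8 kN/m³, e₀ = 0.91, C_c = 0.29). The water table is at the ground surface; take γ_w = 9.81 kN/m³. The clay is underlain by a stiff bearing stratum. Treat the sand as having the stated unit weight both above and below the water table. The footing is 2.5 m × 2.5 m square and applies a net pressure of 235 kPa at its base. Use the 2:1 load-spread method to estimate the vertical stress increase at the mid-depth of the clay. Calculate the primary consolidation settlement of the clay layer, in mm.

S_c ≈ 71.4 mm

Mid-depth of clay below the ground surface: z = 3.7 + 2.4/2 = 4.9 m.
Total vertical stress at mid-clay: σ_v = 19.6×3.7 + 18.8×1.2 = 95.08 kPa.
Pore pressure: u = 9.81×(4.9 − 0) = 48.069 kPa.
Initial effective stress: σ'_0 = σ_v − u = 95.08 − 48.069 = 47.011 kPa.
Stress increase at mid-clay by the 2:1 spreading method:
Δσ = qBL/((B+z)(L+z)) = 235×2.5×2.5/((2.5+4.9)(2.5+4.9)) = 26.822 kPa
Final effective stress: σ'_f = σ'_0 + Δσ = 47.011 + 26.822 = 73.833 kPa.
Normally consolidated clay, so the full stress increment lies on the virgin compression line:
S_c = C_c·H/(1+e₀)·log₁₀(σ'_f/σ'_0) = 0.29×2.4/(1+0.91)×log₁₀(73.833/47.011)
    = 0.3644 × 0.19605 = 0.07144 m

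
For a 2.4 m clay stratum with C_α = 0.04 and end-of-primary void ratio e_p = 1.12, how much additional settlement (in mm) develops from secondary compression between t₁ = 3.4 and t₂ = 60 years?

Secondary compression: S_s = C_α·H/(1+e_p)·log₁₀(t₂/t₁)
S_s = 0.04×2.4/(1+1.12)×log₁₀(60/3.4)
    = 0.04528 × 1.247 = 0.05645 m

S_s ≈ 56.5 mm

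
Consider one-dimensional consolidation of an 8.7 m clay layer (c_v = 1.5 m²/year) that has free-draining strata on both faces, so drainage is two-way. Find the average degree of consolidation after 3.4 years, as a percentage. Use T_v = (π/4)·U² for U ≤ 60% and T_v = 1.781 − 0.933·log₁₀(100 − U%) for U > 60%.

Drainage path length: H_d = H/2 = 4.35 m (double drainage).
T_v = c_v·t/H_d² = 1.5×3.4/4.35² = 0.26952.
T_v = 0.26952 corresponds to the U ≤ 60% branch:
U = √(4T_v/π) = 0.5858

U ≈ 58.6 %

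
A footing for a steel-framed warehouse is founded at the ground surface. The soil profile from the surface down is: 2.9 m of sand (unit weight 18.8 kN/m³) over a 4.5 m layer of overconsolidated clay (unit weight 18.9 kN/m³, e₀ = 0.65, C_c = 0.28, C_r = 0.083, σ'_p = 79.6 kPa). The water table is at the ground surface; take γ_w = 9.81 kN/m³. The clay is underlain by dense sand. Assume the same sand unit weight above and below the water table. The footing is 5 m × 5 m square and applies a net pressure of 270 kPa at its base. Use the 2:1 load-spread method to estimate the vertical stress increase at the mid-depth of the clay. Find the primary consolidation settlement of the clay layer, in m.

S_c ≈ 0.166 m

Mid-depth of clay below the ground surface: z = 2.9 + 4.5/2 = 5.15 m.
Total vertical stress at mid-clay: σ_v = 18.8×2.9 + 18.9×2.25 = 97.045 kPa.
Pore pressure: u = 9.81×(5.15 − 0) = 50.522 kPa.
Initial effective stress: σ'_0 = σ_v − u = 97.045 − 50.522 = 46.523 kPa.
Stress increase at mid-clay by the 2:1 spreading method:
Δσ = qBL/((B+z)(L+z)) = 270×5×5/((5+5.15)(5+5.15)) = 65.52 kPa
Final effective stress: σ'_f = 46.523 + 65.52 = 112.04 kPa.
σ'_f = 112.04 > σ'_p = 79.6 kPa, so the stress path crosses the preconsolidation pressure — recompression up to σ'_p, then virgin compression beyond:
S_c = H/(1+e₀)·[C_r·log₁₀(σ'_p/σ'_0) + C_c·log₁₀(σ'_f/σ'_p)]
    = 4.5/1.65 × [0.083×log₁₀(79.6/46.523) + 0.28×log₁₀(112.04/79.6)]
    = 2.7273 × [0.019359 + 0.041569] = 0.1662 m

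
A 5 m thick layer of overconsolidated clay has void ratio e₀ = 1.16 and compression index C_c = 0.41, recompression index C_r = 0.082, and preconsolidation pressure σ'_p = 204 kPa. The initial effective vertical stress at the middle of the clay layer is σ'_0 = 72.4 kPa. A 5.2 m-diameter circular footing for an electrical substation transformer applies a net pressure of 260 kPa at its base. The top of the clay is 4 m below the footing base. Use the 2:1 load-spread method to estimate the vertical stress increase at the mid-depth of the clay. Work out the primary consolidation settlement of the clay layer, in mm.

S_c ≈ 44.2 mm

Mid-depth of clay below the footing base: z = 4 + 5/2 = 6.5 m.
Stress increase at mid-clay by the 2:1 spreading method:
Δσ ≈ qD²/(D+z)² = 260×5.2²/(5.2+6.5)² = 51.358 kPa
Final effective stress: σ'_f = 72.4 + 51.358 = 123.76 kPa.
σ'_f = 123.76 ≤ σ'_p = 204 kPa, so the clay remains overconsolidated and only the recompression index applies:
S_c = C_r·H/(1+e₀)·log₁₀(σ'_f/σ'_0) = 0.082×5/2.16×log₁₀(123.76/72.4)
    = 0.18981 × 0.23284 = 0.0442 m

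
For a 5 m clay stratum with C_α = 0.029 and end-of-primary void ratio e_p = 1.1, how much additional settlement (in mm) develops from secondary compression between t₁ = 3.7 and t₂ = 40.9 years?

S_s ≈ 72.1 mm

Secondary compression: S_s = C_α·H/(1+e_p)·log₁₀(t₂/t₁)
S_s = 0.029×5/(1+1.1)×log₁₀(40.9/3.7)
    = 0.06905 × 1.044 = 0.07205 m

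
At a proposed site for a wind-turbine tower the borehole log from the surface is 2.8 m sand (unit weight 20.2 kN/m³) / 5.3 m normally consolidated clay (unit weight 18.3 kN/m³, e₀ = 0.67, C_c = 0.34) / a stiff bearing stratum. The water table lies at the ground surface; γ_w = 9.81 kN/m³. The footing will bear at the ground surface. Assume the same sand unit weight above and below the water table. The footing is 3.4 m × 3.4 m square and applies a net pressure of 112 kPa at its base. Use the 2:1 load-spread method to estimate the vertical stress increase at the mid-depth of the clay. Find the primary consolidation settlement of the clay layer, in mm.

Mid-depth of clay below the ground surface: z = 2.8 + 5.3/2 = 5.45 m.
Total vertical stress at mid-clay: σ_v = 20.2×2.8 + 18.3×2.65 = 105.05 kPa.
Pore pressure: u = 9.81×(5.45 − 0) = 53.465 kPa.
Initial effective stress: σ'_0 = σ_v − u = 105.05 − 53.465 = 51.585 kPa.
Stress increase at mid-clay by the 2:1 spreading method:
Δσ = qBL/((B+z)(L+z)) = 112×3.4×3.4/((3.4+5.45)(3.4+5.45)) = 16.531 kPa
Final effective stress: σ'_f = σ'_0 + Δσ = 51.585 + 16.531 = 68.116 kPa.
Normally consolidated clay, so the full stress increment lies on the virgin compression line:
S_c = C_c·H/(1+e₀)·log₁₀(σ'_f/σ'_0) = 0.34×5.3/(1+0.67)×log₁₀(68.116/51.585)
    = 1.079 × 0.12073 = 0.1303 m

S_c ≈ 130 mm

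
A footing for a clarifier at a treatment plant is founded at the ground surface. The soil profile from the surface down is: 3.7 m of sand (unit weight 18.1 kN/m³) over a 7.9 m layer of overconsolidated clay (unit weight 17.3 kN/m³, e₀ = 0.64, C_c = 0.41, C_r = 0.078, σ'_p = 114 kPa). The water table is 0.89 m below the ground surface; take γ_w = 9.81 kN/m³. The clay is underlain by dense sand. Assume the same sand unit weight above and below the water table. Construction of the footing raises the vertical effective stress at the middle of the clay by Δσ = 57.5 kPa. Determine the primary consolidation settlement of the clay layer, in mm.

S_c ≈ 171 mm

Mid-depth of clay below the ground surface: z = 3.7 + 7.9/2 = 7.65 m.
Total vertical stress at mid-clay: σ_v = 18.1×3.7 + 17.3×3.95 = 135.31 kPa.
Pore pressure: u = 9.81×(7.65 − 0.89) = 66.316 kPa.
Initial effective stress: σ'_0 = σ_v − u = 135.31 − 66.316 = 68.994 kPa.
Final effective stress: σ'_f = 68.994 + 57.5 = 126.49 kPa.
σ'_f = 126.49 > σ'_p = 114 kPa, so the stress path crosses the preconsolidation pressure — recompression up to σ'_p, then virgin compression beyond:
S_c = H/(1+e₀)·[C_r·log₁₀(σ'_p/σ'_0) + C_c·log₁₀(σ'_f/σ'_p)]
    = 7.9/1.64 × [0.078×log₁₀(114/68.994) + 0.41×log₁₀(126.49/114)]
    = 4.8171 × [0.017011 + 0.018512] = 0.1711 m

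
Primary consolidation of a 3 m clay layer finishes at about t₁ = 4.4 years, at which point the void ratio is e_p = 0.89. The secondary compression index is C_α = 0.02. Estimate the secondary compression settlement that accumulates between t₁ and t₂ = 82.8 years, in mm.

S_s ≈ 40.5 mm

Secondary compression: S_s = C_α·H/(1+e_p)·log₁₀(t₂/t₁)
S_s = 0.02×3/(1+0.89)×log₁₀(82.8/4.4)
    = 0.03175 × 1.275 = 0.04046 m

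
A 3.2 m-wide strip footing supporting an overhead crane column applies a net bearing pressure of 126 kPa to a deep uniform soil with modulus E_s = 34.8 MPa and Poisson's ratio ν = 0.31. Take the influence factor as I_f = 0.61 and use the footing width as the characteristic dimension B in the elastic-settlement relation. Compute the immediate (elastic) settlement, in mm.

S_e ≈ 6.39 mm

Immediate (elastic) settlement: S_e = q·B·(1−ν²)/E_s · I_f.
E_s = 34.8 MPa = 34800 kPa.
S_e = 126 × 3.2 × (1 − 0.31²) / 34800 × 0.61
    = 126 × 3.2 × 0.9039 / 34800 × 0.61
    = 0.006388 m = 6.388 mm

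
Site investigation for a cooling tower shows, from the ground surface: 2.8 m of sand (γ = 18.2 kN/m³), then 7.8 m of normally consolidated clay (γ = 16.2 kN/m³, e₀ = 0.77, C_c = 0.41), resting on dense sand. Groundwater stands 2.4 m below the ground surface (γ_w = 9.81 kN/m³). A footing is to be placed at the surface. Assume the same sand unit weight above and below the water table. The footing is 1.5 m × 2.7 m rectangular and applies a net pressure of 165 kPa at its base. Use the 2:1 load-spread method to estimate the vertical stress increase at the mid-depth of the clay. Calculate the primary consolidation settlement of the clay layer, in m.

Mid-depth of clay below the ground surface: z = 2.8 + 7.8/2 = 6.7 m.
Total vertical stress at mid-clay: σ_v = 18.2×2.8 + 16.2×3.9 = 114.14 kPa.
Pore pressure: u = 9.81×(6.7 − 2.4) = 42.183 kPa.
Initial effective stress: σ'_0 = σ_v − u = 114.14 − 42.183 = 71.957 kPa.
Stress increase at mid-clay by the 2:1 spreading method:
Δσ = qBL/((B+z)(L+z)) = 165×1.5×2.7/((1.5+6.7)(2.7+6.7)) = 8.6696 kPa
Final effective stress: σ'_f = σ'_0 + Δσ = 71.957 + 8.6696 = 80.627 kPa.
Normally consolidated clay, so the full stress increment lies on the virgin compression line:
S_c = C_c·H/(1+e₀)·log₁₀(σ'_f/σ'_0) = 0.41×7.8/(1+0.77)×log₁₀(80.627/71.957)
    = 1.8068 × 0.049407 = 0.08927 m

S_c ≈ 0.0893 m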